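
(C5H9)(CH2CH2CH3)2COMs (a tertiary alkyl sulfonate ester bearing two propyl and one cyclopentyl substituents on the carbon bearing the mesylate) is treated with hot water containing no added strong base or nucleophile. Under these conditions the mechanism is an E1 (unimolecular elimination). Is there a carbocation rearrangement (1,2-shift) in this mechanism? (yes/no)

The first-formed carbocation is tertiary.
No single 1,2-shift to an adjacent carbon would produce a more-substituted cation than the one already present, so no rearrangement occurs.

no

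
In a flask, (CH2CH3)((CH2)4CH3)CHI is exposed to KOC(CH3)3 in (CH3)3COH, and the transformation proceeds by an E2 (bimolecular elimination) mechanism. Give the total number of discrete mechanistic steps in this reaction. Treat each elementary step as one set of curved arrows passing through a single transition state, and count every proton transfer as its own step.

Step 1: The strong base (CH3)3CO⁻ removes a β-hydrogen; in the same concerted event the electrons of the breaking C–H bond form the new π(C=C) bond and the C–I σ-bond breaks, expelling I⁻. Anti-periplanar geometry; one transition state.
Total: 1 elementary step.

1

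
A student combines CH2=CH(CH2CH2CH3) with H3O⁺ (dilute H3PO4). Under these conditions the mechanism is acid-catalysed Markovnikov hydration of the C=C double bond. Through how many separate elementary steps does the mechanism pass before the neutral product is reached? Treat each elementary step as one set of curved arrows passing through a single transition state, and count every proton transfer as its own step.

3

Step 1: The π electrons of the C=C bond attack a proton of H3O⁺; Markovnikov addition places the new C–H on the less-substituted alkene carbon, so the positive charge ends up on the more-substituted carbon — a secondary carbocation. H2O is released.
(No 1,2-shift: no single shift to an adjacent carbon would give a more stable cation.)
Step 2: Nucleophilic capture of the cation by H2O produces the protonated alcohol (an oxonium ion).
Step 3: H2O removes a proton from the oxonium oxygen, regenerating H3O⁺ and giving the neutral alcohol.
Total: 3 elementary steps.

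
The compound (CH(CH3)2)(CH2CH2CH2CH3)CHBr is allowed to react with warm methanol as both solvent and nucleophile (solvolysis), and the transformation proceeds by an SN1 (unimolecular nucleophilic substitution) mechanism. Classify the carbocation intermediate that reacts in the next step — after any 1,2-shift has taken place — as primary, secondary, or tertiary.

tertiary

Step 1: Ionisation: the C–Br σ-bond cleaves heterolytically; both bonding electrons depart with Br⁻, leaving a secondary carbocation at the α-carbon.
Step 2: A 1,2-hydride shift from the adjacent isopropyl carbon moves the positive charge from the secondary centre to an adjacent carbon, generating a more stable tertiary carbocation.
The cation rearranges from secondary to tertiary via a 1,2-hydride shift from the adjacent isopropyl carbon; the tertiary cation is what reacts next.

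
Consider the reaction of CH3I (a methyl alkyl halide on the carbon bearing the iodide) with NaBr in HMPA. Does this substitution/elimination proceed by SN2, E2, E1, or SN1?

Conditions: a methyl substrate with a strong nucleophile in the polar aprotic solvent HMPA.
These conditions are the textbook signature of the SN2 pathway.
An unhindered substrate with a strong nucleophile in a polar aprotic solvent favours one-step backside displacement.

SN2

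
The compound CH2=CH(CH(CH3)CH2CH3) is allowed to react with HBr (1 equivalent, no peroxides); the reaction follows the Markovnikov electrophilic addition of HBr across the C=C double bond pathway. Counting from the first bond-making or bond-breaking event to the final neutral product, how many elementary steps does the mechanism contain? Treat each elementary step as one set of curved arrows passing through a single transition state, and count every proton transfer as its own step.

3

Step 1: Electrophilic addition begins with the π(C=C) electrons forming a bond to the proton of HBr. Following Markovnikov's rule, the resulting cation is secondary. The H–Br bond breaks heterolytically, releasing Br⁻.
Step 2: Carbocation rearrangement: a 1,2-hydride shift from the adjacent sec-butyl carbon converts the initially-formed secondary cation into the more stable tertiary cation.
Step 3: Nucleophilic attack by Br⁻ on the carbocation completes the addition, giving R–Br.
Total: 3 elementary steps.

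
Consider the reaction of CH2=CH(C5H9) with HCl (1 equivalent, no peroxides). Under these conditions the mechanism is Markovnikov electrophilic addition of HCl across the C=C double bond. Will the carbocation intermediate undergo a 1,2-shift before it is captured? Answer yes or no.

The first-formed carbocation is secondary.
The adjacent cyclopentyl carbon already bears 2 other carbon substituents and has a hydrogen to migrate; after a 1,2-hydride shift from that carbon the positive charge sits on a tertiary centre.
Tertiary is more stable than secondary, so the shift occurs.

yes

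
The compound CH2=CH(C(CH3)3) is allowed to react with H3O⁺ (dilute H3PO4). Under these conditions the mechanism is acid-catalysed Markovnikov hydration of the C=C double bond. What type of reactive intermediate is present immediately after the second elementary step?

Step 1: Electrophilic addition begins with the π(C=C) electrons forming a bond to the proton of H3O⁺. Following Markovnikov's rule, the resulting cation is secondary. H2O is released.
Step 2: Carbocation rearrangement: a 1,2-methyl shift from the adjacent tert-butyl carbon converts the initially-formed secondary cation into the more stable tertiary cation.
After step 2 the species present is a tertiary carbocation.

tertiary carbocation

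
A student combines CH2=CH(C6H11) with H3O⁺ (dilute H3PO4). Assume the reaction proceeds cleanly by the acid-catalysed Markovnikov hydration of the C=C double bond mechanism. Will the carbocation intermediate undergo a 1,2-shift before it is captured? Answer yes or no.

yes

The first-formed carbocation is secondary.
The adjacent cyclohexyl carbon already bears 2 other carbon substituents and has a hydrogen to migrate; after a 1,2-hydride shift from that carbon the positive charge sits on a tertiary centre.
Tertiary is more stable than secondary, so the shift occurs.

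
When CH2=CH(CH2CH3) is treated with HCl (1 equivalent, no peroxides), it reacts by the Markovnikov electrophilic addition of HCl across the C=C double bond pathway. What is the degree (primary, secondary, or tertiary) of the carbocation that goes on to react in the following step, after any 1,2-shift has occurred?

secondary

Step 1: Protonation of the alkene by HCl: the π bond acts as the nucleophile and picks up H⁺, giving the more stable (Markovnikov) secondary carbocation. The H–Cl bond breaks heterolytically, releasing Cl⁻.
No single 1,2-shift to an adjacent carbon would give a more-substituted cation, so no rearrangement occurs.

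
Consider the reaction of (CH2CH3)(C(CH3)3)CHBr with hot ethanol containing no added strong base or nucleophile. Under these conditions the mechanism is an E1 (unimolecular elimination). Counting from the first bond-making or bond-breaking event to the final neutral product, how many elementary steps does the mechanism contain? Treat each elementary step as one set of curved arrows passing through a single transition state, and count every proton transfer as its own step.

3

Step 1: The C–Br bond breaks with both electrons going to the bromide; Br⁻ leaves and a secondary carbocation remains.
Step 2: A 1,2-methyl shift from the adjacent tert-butyl carbon moves the positive charge from the secondary centre to an adjacent carbon, generating a more stable tertiary carbocation.
Step 3: Loss of a β-proton to an ethanol molecule of the solvent: the C–H bonding pair collapses toward the cationic carbon to form the C=C π bond, yielding the alkene.
Total: 3 elementary steps.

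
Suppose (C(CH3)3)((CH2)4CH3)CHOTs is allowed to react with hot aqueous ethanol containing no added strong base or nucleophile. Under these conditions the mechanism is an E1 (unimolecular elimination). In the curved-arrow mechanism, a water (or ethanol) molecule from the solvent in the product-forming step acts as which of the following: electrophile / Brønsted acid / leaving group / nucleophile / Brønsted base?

Step 3: Loss of a β-proton to a water (or ethanol) molecule of the solvent: the C–H bonding pair collapses toward the cationic carbon to form the C=C π bond, yielding the alkene.
A water (or ethanol) molecule from the solvent in the product-forming step accepts a proton in a proton-transfer step — a Brønsted base.

Brønsted base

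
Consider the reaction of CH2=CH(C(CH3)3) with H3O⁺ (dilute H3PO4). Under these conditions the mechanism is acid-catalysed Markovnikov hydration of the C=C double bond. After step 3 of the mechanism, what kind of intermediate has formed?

oxonium ion

Step 1: Electrophilic addition begins with the π(C=C) electrons forming a bond to the proton of H3O⁺. Following Markovnikov's rule, the resulting cation is secondary. H2O is released.
Step 2: A methyl group with its bonding pair migrates from the adjacent tert-butyl carbon to the cationic centre — a 1,2-methyl shift — upgrading the secondary cation to a tertiary one.
Step 3: Nucleophilic capture of the cation by H2O produces the protonated alcohol (an oxonium ion).
After step 3 the species present is an oxonium ion.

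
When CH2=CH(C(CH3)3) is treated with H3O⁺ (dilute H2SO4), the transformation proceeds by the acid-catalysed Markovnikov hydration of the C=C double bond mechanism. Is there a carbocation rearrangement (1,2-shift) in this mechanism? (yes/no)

The first-formed carbocation is secondary.
The adjacent tert-butyl carbon has no hydrogen but bears methyl groups; migration of one methyl with its bonding pair (a 1,2-methyl shift) places the charge on a tertiary centre.
Tertiary is more stable than secondary, so the shift occurs.

yes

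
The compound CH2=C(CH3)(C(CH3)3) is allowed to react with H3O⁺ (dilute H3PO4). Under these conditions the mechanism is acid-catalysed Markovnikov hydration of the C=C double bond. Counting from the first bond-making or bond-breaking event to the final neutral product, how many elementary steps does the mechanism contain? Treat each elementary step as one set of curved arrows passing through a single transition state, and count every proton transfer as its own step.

3

Step 1: Electrophilic addition begins with the π(C=C) electrons forming a bond to the proton of H3O⁺. Following Markovnikov's rule, the resulting cation is tertiary. H2O is released.
(No 1,2-shift: no single shift to an adjacent carbon would give a more stable cation.)
Step 2: Nucleophilic capture of the cation by H2O produces the protonated alcohol (an oxonium ion).
Step 3: Proton transfer from the O–H of the oxonium ion to H2O completes the catalytic cycle and yields the alcohol.
Total: 3 elementary steps.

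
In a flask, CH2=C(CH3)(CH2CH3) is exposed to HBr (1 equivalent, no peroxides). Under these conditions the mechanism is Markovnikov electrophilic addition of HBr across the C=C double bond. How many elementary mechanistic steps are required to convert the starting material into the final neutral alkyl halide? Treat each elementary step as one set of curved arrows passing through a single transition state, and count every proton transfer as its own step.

2

Step 1: Protonation of the alkene by HBr: the π bond acts as the nucleophile and picks up H⁺, giving the more stable (Markovnikov) tertiary carbocation. The H–Br bond breaks heterolytically, releasing Br⁻.
(No 1,2-shift: no single shift to an adjacent carbon would give a more stable cation.)
Step 2: Nucleophilic attack by Br⁻ on the carbocation completes the addition, giving R–Br.
Total: 2 elementary steps.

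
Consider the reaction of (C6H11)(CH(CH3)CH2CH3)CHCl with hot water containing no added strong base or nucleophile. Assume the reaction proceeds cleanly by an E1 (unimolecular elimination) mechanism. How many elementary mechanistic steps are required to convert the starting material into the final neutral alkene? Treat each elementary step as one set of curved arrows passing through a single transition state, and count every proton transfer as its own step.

Step 1: Ionisation: the C–Cl σ-bond cleaves heterolytically; both bonding electrons depart with Cl⁻, leaving a secondary carbocation at the α-carbon.
Step 2: A 1,2-hydride shift from the adjacent cyclohexyl carbon moves the positive charge from the secondary centre to an adjacent carbon, generating a more stable tertiary carbocation.
Step 3: A water molecule (solvent) deprotonates a β-carbon; as the C–H bond breaks, those electrons form the new alkene π bond.
Total: 3 elementary steps.

3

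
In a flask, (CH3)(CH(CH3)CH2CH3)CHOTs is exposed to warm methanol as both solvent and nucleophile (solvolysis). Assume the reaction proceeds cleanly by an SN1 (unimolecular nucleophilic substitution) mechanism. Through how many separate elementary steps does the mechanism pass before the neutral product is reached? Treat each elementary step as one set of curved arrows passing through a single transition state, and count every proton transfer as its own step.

4

Step 1: Ionisation: the C–O σ-bond cleaves heterolytically; both bonding electrons depart with TsO⁻, leaving a secondary carbocation at the α-carbon.
Step 2: Carbocation rearrangement: a 1,2-hydride shift from the adjacent sec-butyl carbon converts the initially-formed secondary cation into the more stable tertiary cation.
Step 3: A lone pair on the oxygen of CH3OH attacks the carbocation, forming a new C–O σ-bond and an oxonium ion.
Step 4: A second solvent molecule removes the proton on oxygen, giving the neutral ether product.
Total: 4 elementary steps.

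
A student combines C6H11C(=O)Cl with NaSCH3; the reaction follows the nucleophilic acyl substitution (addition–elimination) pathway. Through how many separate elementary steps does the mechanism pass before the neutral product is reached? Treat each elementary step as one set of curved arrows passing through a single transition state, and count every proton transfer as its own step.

Step 1: Nucleophilic addition of CH3S⁻ to the acyl carbon breaks the π(C=O) bond and yields a tetrahedral, anionic intermediate.
Step 2: An oxygen lone pair re-forms the C=O π bond as the C–Cl σ-bond breaks; Cl⁻ is expelled.
Total: 2 elementary steps.

2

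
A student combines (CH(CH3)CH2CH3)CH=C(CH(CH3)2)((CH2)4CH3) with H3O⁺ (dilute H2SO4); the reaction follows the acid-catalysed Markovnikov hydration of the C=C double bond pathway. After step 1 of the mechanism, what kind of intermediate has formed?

tertiary carbocation

Step 1: Electrophilic addition begins with the π(C=C) electrons forming a bond to the proton of H3O⁺. Following Markovnikov's rule, the resulting cation is tertiary. H2O is released.
After step 1 the species present is a tertiary carbocation.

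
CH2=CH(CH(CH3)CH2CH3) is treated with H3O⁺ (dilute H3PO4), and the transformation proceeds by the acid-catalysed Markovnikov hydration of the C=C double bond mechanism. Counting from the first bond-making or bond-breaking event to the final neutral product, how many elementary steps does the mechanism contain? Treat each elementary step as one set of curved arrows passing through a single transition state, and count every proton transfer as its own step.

4

Step 1: Electrophilic addition begins with the π(C=C) electrons forming a bond to the proton of H3O⁺. Following Markovnikov's rule, the resulting cation is secondary. H2O is released.
Step 2: A 1,2-hydride shift from the adjacent sec-butyl carbon moves the positive charge from the secondary centre to an adjacent carbon, generating a more stable tertiary carbocation.
Step 3: Water acts as the nucleophile: an oxygen lone pair bonds to the cationic carbon, giving an oxonium-ion intermediate.
Step 4: Proton transfer from the O–H of the oxonium ion to H2O completes the catalytic cycle and yields the alcohol.
Total: 4 elementary steps.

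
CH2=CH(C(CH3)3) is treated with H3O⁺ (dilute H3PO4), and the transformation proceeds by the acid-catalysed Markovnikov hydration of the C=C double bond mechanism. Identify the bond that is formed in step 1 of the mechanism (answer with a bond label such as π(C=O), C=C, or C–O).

Step 1: Electrophilic addition begins with the π(C=C) electrons forming a bond to the proton of H3O⁺. Following Markovnikov's rule, the resulting cation is secondary. H2O is released.
The bond formed in this step is the C–H bond.

C–H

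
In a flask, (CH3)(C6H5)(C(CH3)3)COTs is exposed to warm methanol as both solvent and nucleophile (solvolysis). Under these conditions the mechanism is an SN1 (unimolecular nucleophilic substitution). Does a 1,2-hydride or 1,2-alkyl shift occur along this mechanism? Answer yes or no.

no

The first-formed carbocation is tertiary.
No single 1,2-shift to an adjacent carbon would produce a more-substituted cation than the one already present, so no rearrangement occurs.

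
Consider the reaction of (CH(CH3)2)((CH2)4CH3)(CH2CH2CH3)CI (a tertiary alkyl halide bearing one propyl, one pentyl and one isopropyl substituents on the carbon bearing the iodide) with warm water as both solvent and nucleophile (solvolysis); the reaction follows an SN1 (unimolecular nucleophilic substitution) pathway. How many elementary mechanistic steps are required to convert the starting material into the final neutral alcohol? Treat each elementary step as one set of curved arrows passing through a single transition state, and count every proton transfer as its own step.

Step 1: The C–I bond breaks with both electrons going to the iodide; I⁻ leaves and a tertiary carbocation remains.
(No 1,2-shift: no single shift to an adjacent carbon would give a more stable cation.)
Step 2: Nucleophilic capture: the oxygen of H2O bonds to the cationic carbon, producing an oxonium-ion intermediate.
Step 3: Proton transfer from the O–H of the oxonium ion to a solvent molecule delivers the neutral alcohol.
Total: 3 elementary steps.

3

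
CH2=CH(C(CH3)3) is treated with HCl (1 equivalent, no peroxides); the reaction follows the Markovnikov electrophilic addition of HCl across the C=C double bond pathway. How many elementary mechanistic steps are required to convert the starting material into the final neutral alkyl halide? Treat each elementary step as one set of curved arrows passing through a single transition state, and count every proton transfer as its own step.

Step 1: Protonation of the alkene by HCl: the π bond acts as the nucleophile and picks up H⁺, giving the more stable (Markovnikov) secondary carbocation. The H–Cl bond breaks heterolytically, releasing Cl⁻.
Step 2: A 1,2-methyl shift from the adjacent tert-butyl carbon moves the positive charge from the secondary centre to an adjacent carbon, generating a more stable tertiary carbocation.
Step 3: Cl⁻ captures the cation: a lone pair on Cl⁻ fills the empty p orbital, producing the alkyl halide product.
Total: 3 elementary steps.

3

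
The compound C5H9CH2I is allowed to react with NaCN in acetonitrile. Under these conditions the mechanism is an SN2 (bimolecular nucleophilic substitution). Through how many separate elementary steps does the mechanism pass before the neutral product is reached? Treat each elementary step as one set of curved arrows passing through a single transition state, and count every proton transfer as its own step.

1

Step 1: CN⁻ attacks the back face of the α-carbon while I⁻ departs with the C–I bonding pair — a single concerted displacement through a pentacoordinate transition state.
Total: 1 elementary step.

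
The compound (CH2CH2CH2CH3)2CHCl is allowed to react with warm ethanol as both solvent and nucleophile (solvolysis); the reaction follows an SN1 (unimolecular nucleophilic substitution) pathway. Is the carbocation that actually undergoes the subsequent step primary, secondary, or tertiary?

Step 1: Ionisation: the C–Cl σ-bond cleaves heterolytically; both bonding electrons depart with Cl⁻, leaving a secondary carbocation at the α-carbon.
No single 1,2-shift to an adjacent carbon would give a more-substituted cation, so no rearrangement occurs.

secondary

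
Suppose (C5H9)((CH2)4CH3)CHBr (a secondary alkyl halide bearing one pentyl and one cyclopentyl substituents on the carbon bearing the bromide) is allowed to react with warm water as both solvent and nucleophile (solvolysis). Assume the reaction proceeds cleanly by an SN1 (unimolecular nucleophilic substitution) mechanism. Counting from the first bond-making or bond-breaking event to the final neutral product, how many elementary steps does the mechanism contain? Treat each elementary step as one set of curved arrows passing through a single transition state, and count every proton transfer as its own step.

4

Step 1: Rate-determining heterolysis of the C–Br bond gives Br⁻ and a secondary carbocation.
Step 2: Carbocation rearrangement: a 1,2-hydride shift from the adjacent cyclopentyl carbon converts the initially-formed secondary cation into the more stable tertiary cation.
Step 3: Nucleophilic capture: the oxygen of H2O bonds to the cationic carbon, producing an oxonium-ion intermediate.
Step 4: Proton transfer from the O–H of the oxonium ion to a solvent molecule delivers the neutral alcohol.
Total: 4 elementary steps.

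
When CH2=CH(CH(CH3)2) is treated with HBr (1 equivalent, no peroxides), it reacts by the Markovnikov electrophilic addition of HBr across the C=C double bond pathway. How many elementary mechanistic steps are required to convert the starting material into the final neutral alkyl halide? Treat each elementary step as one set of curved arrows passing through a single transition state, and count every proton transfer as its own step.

3

Step 1: Protonation of the alkene by HBr: the π bond acts as the nucleophile and picks up H⁺, giving the more stable (Markovnikov) secondary carbocation. The H–Br bond breaks heterolytically, releasing Br⁻.
Step 2: A hydride (H with its bonding pair) migrates from the adjacent isopropyl carbon to the cationic centre — a 1,2-hydride shift — upgrading the secondary cation to a tertiary one.
Step 3: Br⁻ captures the cation: a lone pair on Br⁻ fills the empty p orbital, producing the alkyl halide product.
Total: 3 elementary steps.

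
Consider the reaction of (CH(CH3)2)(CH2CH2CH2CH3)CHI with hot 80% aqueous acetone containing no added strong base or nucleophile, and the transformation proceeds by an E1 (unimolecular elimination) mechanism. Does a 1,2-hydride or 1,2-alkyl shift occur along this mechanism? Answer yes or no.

The first-formed carbocation is secondary.
The adjacent isopropyl carbon already bears 2 other carbon substituents and has a hydrogen to migrate; after a 1,2-hydride shift from that carbon the positive charge sits on a tertiary centre.
Tertiary is more stable than secondary, so the shift occurs.

yes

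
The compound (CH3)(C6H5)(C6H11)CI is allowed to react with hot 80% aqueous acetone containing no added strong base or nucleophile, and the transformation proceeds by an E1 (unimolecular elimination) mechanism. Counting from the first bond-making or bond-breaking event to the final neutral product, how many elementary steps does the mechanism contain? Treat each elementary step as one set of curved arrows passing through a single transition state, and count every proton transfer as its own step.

2

Step 1: Ionisation: the C–I σ-bond cleaves heterolytically; both bonding electrons depart with I⁻, leaving a tertiary carbocation at the α-carbon.
(No 1,2-shift: no single shift to an adjacent carbon would give a more stable cation.)
Step 2: A weak base (a water molecule from the solvent) removes a proton from a carbon adjacent to the cationic centre; the electrons of that C–H bond become the new π(C=C) bond, giving the alkene.
Total: 2 elementary steps.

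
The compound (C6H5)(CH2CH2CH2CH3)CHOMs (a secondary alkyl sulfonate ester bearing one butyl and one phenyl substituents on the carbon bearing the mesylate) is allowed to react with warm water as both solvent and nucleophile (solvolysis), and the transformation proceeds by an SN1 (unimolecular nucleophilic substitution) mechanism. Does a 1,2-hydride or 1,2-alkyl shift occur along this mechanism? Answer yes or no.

The first-formed carbocation is secondary.
No single 1,2-shift to an adjacent carbon would produce a more-substituted cation than the one already present, so no rearrangement occurs.

no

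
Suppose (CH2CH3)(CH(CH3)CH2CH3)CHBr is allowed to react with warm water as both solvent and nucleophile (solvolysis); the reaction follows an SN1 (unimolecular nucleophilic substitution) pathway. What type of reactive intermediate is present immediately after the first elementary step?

Step 1: Rate-determining heterolysis of the C–Br bond gives Br⁻ and a secondary carbocation.
After step 1 the species present is a secondary carbocation.

secondary carbocation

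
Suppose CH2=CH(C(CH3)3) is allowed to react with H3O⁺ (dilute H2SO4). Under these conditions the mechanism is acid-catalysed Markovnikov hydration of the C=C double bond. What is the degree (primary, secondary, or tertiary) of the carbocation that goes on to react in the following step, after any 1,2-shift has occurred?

Step 1: Protonation of the alkene by H3O⁺: the π bond acts as the nucleophile and picks up H⁺, giving the more stable (Markovnikov) secondary carbocation. H2O is released.
Step 2: A methyl group with its bonding pair migrates from the adjacent tert-butyl carbon to the cationic centre — a 1,2-methyl shift — upgrading the secondary cation to a tertiary one.
The cation rearranges from secondary to tertiary via a 1,2-methyl shift from the adjacent tert-butyl carbon; the tertiary cation is what reacts next.

tertiary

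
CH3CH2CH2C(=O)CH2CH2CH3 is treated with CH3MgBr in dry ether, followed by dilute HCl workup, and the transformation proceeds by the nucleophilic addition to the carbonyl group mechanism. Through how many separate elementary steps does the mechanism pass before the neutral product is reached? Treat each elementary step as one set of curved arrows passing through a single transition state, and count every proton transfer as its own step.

2

Step 1: A lone pair / filled orbital on the carbanion-like carbon of CH3MgBr attacks the electrophilic carbonyl carbon; the π(C=O) electrons shift onto oxygen, producing a tetrahedral alkoxide intermediate.
Step 2: On dilute HCl workup the alkoxide oxygen is protonated, giving an alcohol.
Total: 2 elementary steps.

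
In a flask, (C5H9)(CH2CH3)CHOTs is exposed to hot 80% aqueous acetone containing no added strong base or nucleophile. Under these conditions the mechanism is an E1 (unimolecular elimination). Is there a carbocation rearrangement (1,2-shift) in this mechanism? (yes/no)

The first-formed carbocation is secondary.
The adjacent cyclopentyl carbon already bears 2 other carbon substituents and has a hydrogen to migrate; after a 1,2-hydride shift from that carbon the positive charge sits on a tertiary centre.
Tertiary is more stable than secondary, so the shift occurs.

yes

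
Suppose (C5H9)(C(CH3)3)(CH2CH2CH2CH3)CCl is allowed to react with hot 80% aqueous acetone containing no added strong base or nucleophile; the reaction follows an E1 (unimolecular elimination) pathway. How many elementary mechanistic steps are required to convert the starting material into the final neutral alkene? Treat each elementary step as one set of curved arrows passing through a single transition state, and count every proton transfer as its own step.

Step 1: The C–Cl bond breaks with both electrons going to the chloride; Cl⁻ leaves and a tertiary carbocation remains.
(No 1,2-shift: no single shift to an adjacent carbon would give a more stable cation.)
Step 2: A weak base (a water molecule from the solvent) removes a proton from a carbon adjacent to the cationic centre; the electrons of that C–H bond become the new π(C=C) bond, giving the alkene.
Total: 2 elementary steps.

2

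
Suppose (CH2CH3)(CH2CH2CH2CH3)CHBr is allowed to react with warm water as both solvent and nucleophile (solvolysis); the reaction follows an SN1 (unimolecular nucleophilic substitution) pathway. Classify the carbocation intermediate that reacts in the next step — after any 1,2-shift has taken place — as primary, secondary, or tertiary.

secondary

Step 1: Rate-determining heterolysis of the C–Br bond gives Br⁻ and a secondary carbocation.
No single 1,2-shift to an adjacent carbon would give a more-substituted cation, so no rearrangement occurs.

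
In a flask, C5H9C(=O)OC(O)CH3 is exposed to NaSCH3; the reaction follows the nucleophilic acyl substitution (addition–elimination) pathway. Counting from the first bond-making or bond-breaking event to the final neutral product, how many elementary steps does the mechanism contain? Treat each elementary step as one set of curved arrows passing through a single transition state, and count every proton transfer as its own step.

Step 1: A lone pair on the S of CH3S⁻ attacks the electrophilic acyl carbon; the π(C=O) electrons move onto oxygen, giving a tetrahedral intermediate.
Step 2: Elimination step: re-formation of the carbonyl π bond drives out CH3CO2⁻, giving the new acyl compound.
Total: 2 elementary steps.

2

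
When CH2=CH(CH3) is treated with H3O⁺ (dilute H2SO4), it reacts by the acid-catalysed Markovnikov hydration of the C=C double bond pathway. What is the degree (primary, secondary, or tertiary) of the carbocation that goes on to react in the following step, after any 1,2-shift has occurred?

Step 1: The π electrons of the C=C bond attack a proton of H3O⁺; Markovnikov addition places the new C–H on the less-substituted alkene carbon, so the positive charge ends up on the more-substituted carbon — a secondary carbocation. H2O is released.
No single 1,2-shift to an adjacent carbon would give a more-substituted cation, so no rearrangement occurs.

secondary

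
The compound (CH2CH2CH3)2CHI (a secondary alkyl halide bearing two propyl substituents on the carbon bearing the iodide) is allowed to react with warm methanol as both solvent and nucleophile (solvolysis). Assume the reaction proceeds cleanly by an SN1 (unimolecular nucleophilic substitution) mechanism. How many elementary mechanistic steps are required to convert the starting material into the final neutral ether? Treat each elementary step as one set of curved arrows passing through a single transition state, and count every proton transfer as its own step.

3

Step 1: Unassisted departure of I⁻ (taking the C–I bonding pair) generates a secondary carbocation.
(No 1,2-shift: no single shift to an adjacent carbon would give a more stable cation.)
Step 2: CH3OH donates an oxygen lone pair into the empty p orbital of the cation, giving a protonated ether (an oxonium ion).
Step 3: A second solvent molecule removes the proton on oxygen, giving the neutral ether product.
Total: 3 elementary steps.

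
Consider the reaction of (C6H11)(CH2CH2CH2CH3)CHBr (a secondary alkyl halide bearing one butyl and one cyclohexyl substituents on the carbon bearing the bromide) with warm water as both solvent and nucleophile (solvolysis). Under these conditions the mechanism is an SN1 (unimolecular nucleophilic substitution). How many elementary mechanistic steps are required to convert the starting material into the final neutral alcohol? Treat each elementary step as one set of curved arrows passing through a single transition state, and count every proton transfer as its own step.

4

Step 1: Unassisted departure of Br⁻ (taking the C–Br bonding pair) generates a secondary carbocation.
Step 2: A 1,2-hydride shift from the adjacent cyclohexyl carbon moves the positive charge from the secondary centre to an adjacent carbon, generating a more stable tertiary carbocation.
Step 3: Nucleophilic capture: the oxygen of H2O bonds to the cationic carbon, producing an oxonium-ion intermediate.
Step 4: A second solvent molecule removes the proton on oxygen, giving the neutral alcohol product.
Total: 4 elementary steps.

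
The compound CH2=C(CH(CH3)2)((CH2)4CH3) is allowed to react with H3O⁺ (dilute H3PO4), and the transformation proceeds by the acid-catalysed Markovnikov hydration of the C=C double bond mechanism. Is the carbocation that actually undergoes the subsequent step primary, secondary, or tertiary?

tertiary

Step 1: Electrophilic addition begins with the π(C=C) electrons forming a bond to the proton of H3O⁺. Following Markovnikov's rule, the resulting cation is tertiary. H2O is released.
No single 1,2-shift to an adjacent carbon would give a more-substituted cation, so no rearrangement occurs.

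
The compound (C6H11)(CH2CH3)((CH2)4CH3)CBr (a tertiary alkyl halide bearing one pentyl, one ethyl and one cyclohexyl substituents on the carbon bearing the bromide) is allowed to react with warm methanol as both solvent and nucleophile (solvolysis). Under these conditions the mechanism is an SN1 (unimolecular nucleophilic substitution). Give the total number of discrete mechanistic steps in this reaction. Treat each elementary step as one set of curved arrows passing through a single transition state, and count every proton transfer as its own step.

3

Step 1: Ionisation: the C–Br σ-bond cleaves heterolytically; both bonding electrons depart with Br⁻, leaving a tertiary carbocation at the α-carbon.
(No 1,2-shift: no single shift to an adjacent carbon would give a more stable cation.)
Step 2: CH3OH donates an oxygen lone pair into the empty p orbital of the cation, giving a protonated ether (an oxonium ion).
Step 3: Deprotonation of the oxonium oxygen by solvent methanol yields the neutral ether.
Total: 3 elementary steps.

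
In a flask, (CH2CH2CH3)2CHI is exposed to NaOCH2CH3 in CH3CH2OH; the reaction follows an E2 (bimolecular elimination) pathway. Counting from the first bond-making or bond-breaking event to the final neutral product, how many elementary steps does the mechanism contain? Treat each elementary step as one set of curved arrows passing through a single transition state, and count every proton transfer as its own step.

Step 1: The strong base CH3CH2O⁻ removes a β-hydrogen; in the same concerted event the electrons of the breaking C–H bond form the new π(C=C) bond and the C–I σ-bond breaks, expelling I⁻. Anti-periplanar geometry; one transition state.
Total: 1 elementary step.

1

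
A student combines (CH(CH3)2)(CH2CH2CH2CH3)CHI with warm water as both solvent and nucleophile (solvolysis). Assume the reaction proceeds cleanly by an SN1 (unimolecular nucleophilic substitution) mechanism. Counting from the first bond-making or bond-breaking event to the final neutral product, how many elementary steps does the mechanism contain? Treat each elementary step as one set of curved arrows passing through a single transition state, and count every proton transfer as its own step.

4

Step 1: Ionisation: the C–I σ-bond cleaves heterolytically; both bonding electrons depart with I⁻, leaving a secondary carbocation at the α-carbon.
Step 2: A hydride (H with its bonding pair) migrates from the adjacent isopropyl carbon to the cationic centre — a 1,2-hydride shift — upgrading the secondary cation to a tertiary one.
Step 3: Nucleophilic capture: the oxygen of H2O bonds to the cationic carbon, producing an oxonium-ion intermediate.
Step 4: Deprotonation of the oxonium oxygen by solvent water yields the neutral alcohol.
Total: 4 elementary steps.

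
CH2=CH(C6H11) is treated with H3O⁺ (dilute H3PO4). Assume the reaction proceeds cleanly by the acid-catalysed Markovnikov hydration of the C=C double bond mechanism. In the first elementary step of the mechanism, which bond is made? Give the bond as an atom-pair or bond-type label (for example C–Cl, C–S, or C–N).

Step 1: The π electrons of the C=C bond attack a proton of H3O⁺; Markovnikov addition places the new C–H on the less-substituted alkene carbon, so the positive charge ends up on the more-substituted carbon — a secondary carbocation. H2O is released.
The bond formed in this step is the C–H bond.

C–H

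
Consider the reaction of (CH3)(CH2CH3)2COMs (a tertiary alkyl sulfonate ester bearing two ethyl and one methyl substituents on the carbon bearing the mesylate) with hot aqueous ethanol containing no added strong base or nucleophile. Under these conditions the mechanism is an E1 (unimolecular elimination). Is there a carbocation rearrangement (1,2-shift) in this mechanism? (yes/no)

no

The first-formed carbocation is tertiary.
No single 1,2-shift to an adjacent carbon would produce a more-substituted cation than the one already present, so no rearrangement occurs.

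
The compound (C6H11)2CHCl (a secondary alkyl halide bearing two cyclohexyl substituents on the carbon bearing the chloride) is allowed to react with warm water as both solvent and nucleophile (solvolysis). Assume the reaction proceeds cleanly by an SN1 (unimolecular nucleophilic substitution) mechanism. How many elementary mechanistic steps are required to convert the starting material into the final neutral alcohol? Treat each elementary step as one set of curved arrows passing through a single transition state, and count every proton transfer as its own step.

Step 1: The C–Cl bond breaks with both electrons going to the chloride; Cl⁻ leaves and a secondary carbocation remains.
Step 2: Carbocation rearrangement: a 1,2-hydride shift from the adjacent cyclohexyl carbon converts the initially-formed secondary cation into the more stable tertiary cation.
Step 3: A lone pair on the oxygen of H2O attacks the carbocation, forming a new C–O σ-bond and an oxonium ion.
Step 4: Deprotonation of the oxonium oxygen by solvent water yields the neutral alcohol.
Total: 4 elementary steps.

4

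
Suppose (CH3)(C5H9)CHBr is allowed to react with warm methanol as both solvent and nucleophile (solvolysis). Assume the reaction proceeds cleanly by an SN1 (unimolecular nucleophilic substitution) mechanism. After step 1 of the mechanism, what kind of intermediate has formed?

Step 1: The C–Br bond breaks with both electrons going to the bromide; Br⁻ leaves and a secondary carbocation remains.
After step 1 the species present is a secondary carbocation.

secondary carbocation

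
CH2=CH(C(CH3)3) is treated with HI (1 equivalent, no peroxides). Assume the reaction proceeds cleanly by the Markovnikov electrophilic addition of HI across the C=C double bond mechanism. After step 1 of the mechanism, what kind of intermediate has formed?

secondary carbocation

Step 1: The π electrons of the C=C bond attack a proton of HI; Markovnikov addition places the new C–H on the less-substituted alkene carbon, so the positive charge ends up on the more-substituted carbon — a secondary carbocation. The H–I bond breaks heterolytically, releasing I⁻.
After step 1 the species present is a secondary carbocation.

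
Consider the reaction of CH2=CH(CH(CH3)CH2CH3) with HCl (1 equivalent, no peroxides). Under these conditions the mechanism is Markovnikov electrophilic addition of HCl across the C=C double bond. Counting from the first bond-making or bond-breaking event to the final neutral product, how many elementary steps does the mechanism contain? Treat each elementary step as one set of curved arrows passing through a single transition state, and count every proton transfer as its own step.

Step 1: Protonation of the alkene by HCl: the π bond acts as the nucleophile and picks up H⁺, giving the more stable (Markovnikov) secondary carbocation. The H–Cl bond breaks heterolytically, releasing Cl⁻.
Step 2: A hydride (H with its bonding pair) migrates from the adjacent sec-butyl carbon to the cationic centre — a 1,2-hydride shift — upgrading the secondary cation to a tertiary one.
Step 3: Cl⁻ captures the cation: a lone pair on Cl⁻ fills the empty p orbital, producing the alkyl halide product.
Total: 3 elementary steps.

3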